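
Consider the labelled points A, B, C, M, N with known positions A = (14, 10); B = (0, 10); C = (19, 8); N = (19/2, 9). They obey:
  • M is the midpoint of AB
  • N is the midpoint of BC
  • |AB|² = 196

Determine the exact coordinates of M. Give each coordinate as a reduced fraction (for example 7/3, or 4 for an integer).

M = (7, 10)

1. M_x = 7  [2·M = A+B = (14, 10)+(0, 10)]
2. M_y = 10  [2·M = A+B = (14, 10)+(0, 10)]
   so M = (7, 10)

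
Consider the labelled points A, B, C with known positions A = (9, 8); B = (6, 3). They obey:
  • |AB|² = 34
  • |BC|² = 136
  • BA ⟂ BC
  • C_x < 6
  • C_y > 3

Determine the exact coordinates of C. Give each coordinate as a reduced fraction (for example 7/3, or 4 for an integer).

1. C_x = -4  [[BA ⟂ BC ⇒ 3x+5y-33=0] ∩ [|C−(6, 3)|²=136]]
2. C_y = 9  [[BA ⟂ BC ⇒ 3x+5y-33=0] ∩ [|C−(6, 3)|²=136]]
   so C = (-4, 9)

C = (-4, 9)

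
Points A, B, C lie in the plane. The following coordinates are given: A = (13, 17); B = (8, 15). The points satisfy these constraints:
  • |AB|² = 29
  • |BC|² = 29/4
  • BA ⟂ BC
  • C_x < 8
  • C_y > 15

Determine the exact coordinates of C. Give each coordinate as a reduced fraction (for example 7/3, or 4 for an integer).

C = (7, 35/2)

1. C_x = 7  [[BA ⟂ BC ⇒ 5x+2y-70=0] ∩ [|C−(8, 15)|²=29/4]]
2. C_y = 35/2  [[BA ⟂ BC ⇒ 5x+2y-70=0] ∩ [|C−(8, 15)|²=29/4]]
   so C = (7, 35/2)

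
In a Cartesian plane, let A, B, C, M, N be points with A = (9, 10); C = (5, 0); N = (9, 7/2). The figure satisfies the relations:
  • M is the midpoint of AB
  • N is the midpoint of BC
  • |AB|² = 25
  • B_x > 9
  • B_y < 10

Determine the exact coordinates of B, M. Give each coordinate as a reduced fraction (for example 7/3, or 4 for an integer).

1. B_x = 13  [B = 2·N−C = 2·(9, 7/2)−(5, 0)]
2. B_y = 7  [B = 2·N−C = 2·(9, 7/2)−(5, 0)]
   so B = (13, 7)
3. M_x = 11  [2·M = A+B = (9, 10)+(13, 7)]
4. M_y = 17/2  [2·M = A+B = (9, 10)+(13, 7)]
   so M = (11, 17/2)

B = (13, 7)
M = (11, 17/2)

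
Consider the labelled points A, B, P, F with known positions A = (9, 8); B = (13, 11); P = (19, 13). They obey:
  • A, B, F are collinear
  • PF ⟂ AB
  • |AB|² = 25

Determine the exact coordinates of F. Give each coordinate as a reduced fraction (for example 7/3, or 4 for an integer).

1. F_x = 89/5  [[A, B, F are collinear ⇒ -3x+4y-5=0] ∩ [PF ⟂ AB ⇒ 4x+3y-115=0]]
2. F_y = 73/5  [[A, B, F are collinear ⇒ -3x+4y-5=0] ∩ [PF ⟂ AB ⇒ 4x+3y-115=0]]
   so F = (89/5, 73/5)

F = (89/5, 73/5)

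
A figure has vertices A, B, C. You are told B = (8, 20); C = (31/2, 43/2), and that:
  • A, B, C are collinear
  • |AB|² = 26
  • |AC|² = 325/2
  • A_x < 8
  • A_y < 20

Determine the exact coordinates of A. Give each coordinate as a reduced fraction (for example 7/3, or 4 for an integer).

1. A_x = 3  [[A, B, C are collinear ⇒ -3/2x+15/2y-138=0] ∩ [|A−(8, 20)|²=26]]
2. A_y = 19  [[A, B, C are collinear ⇒ -3/2x+15/2y-138=0] ∩ [|A−(8, 20)|²=26]]
   so A = (3, 19)

A = (3, 19)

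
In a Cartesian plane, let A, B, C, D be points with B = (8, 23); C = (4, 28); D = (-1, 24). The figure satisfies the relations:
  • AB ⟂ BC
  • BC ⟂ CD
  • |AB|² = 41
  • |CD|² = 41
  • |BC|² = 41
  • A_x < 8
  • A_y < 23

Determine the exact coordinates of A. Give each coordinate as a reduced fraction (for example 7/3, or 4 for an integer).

1. A_x = 3  [[AB ⟂ BC ⇒ 4x-5y+83=0] ∩ [|A−(8, 23)|²=41]]
2. A_y = 19  [[AB ⟂ BC ⇒ 4x-5y+83=0] ∩ [|A−(8, 23)|²=41]]
   so A = (3, 19)

A = (3, 19)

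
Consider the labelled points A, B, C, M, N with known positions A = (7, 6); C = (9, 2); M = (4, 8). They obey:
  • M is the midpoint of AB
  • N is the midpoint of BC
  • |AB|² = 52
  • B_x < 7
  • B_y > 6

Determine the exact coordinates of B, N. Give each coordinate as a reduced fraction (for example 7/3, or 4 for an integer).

1. B_x = 1  [B = 2·M−A = 2·(4, 8)−(7, 6)]
2. B_y = 10  [B = 2·M−A = 2·(4, 8)−(7, 6)]
   so B = (1, 10)
3. N_x = 5  [2·N = B+C = (1, 10)+(9, 2)]
4. N_y = 6  [2·N = B+C = (1, 10)+(9, 2)]
   so N = (5, 6)

B = (1, 10)
N = (5, 6)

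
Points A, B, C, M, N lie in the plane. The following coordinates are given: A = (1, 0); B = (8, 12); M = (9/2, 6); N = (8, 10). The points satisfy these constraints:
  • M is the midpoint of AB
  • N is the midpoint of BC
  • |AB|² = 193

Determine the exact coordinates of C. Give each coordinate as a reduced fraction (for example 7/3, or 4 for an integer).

C = (8, 8)

1. C_x = 8  [C = 2·N−B = 2·(8, 10)−(8, 12)]
2. C_y = 8  [C = 2·N−B = 2·(8, 10)−(8, 12)]
   so C = (8, 8)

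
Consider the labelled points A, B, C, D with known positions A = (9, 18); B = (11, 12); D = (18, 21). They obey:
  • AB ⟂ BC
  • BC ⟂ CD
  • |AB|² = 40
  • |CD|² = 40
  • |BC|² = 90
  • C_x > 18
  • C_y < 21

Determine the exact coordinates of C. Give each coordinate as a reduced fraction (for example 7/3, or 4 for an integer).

C = (20, 15)

1. C_x = 20  [[AB ⟂ BC ⇒ 2x-6y+50=0] ∩ [|C−(18, 21)|²=40]]
2. C_y = 15  [[AB ⟂ BC ⇒ 2x-6y+50=0] ∩ [|C−(18, 21)|²=40]]
   so C = (20, 15)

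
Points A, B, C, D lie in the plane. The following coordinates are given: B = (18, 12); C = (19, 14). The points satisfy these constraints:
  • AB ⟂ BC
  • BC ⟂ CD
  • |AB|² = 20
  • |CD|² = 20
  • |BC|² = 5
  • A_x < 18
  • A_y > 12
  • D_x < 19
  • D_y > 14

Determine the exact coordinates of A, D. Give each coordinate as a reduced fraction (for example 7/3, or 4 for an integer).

1. A_x = 14  [[AB ⟂ BC ⇒ -1x-2y+42=0] ∩ [|A−(18, 12)|²=20]]
2. A_y = 14  [[AB ⟂ BC ⇒ -1x-2y+42=0] ∩ [|A−(18, 12)|²=20]]
   so A = (14, 14)
3. D_x = 15  [[BC ⟂ CD ⇒ 1x+2y-47=0] ∩ [|D−(19, 14)|²=20]]
4. D_y = 16  [[BC ⟂ CD ⇒ 1x+2y-47=0] ∩ [|D−(19, 14)|²=20]]
   so D = (15, 16)

A = (14, 14)
D = (15, 16)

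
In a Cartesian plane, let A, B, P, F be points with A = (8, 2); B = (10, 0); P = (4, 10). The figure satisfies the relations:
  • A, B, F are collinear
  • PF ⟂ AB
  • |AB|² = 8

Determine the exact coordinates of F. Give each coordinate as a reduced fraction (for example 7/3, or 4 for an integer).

F = (2, 8)

1. F_x = 2  [[A, B, F are collinear ⇒ 2x+2y-20=0] ∩ [PF ⟂ AB ⇒ 2x-2y+12=0]]
2. F_y = 8  [[A, B, F are collinear ⇒ 2x+2y-20=0] ∩ [PF ⟂ AB ⇒ 2x-2y+12=0]]
   so F = (2, 8)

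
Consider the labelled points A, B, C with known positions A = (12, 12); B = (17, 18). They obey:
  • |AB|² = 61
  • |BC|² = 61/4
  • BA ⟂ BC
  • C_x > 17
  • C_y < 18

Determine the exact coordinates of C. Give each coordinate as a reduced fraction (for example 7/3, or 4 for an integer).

C = (20, 31/2)

1. C_x = 20  [[BA ⟂ BC ⇒ -5x-6y+193=0] ∩ [|C−(17, 18)|²=61/4]]
2. C_y = 31/2  [[BA ⟂ BC ⇒ -5x-6y+193=0] ∩ [|C−(17, 18)|²=61/4]]
   so C = (20, 31/2)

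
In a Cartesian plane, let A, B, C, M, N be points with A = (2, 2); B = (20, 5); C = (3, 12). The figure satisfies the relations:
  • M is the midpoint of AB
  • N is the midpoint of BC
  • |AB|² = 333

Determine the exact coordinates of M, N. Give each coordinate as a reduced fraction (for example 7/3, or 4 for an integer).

1. M_x = 11  [2·M = A+B = (2, 2)+(20, 5)]
2. M_y = 7/2  [2·M = A+B = (2, 2)+(20, 5)]
   so M = (11, 7/2)
3. N_x = 23/2  [2·N = B+C = (20, 5)+(3, 12)]
4. N_y = 17/2  [2·N = B+C = (20, 5)+(3, 12)]
   so N = (23/2, 17/2)

M = (11, 7/2)
N = (23/2, 17/2)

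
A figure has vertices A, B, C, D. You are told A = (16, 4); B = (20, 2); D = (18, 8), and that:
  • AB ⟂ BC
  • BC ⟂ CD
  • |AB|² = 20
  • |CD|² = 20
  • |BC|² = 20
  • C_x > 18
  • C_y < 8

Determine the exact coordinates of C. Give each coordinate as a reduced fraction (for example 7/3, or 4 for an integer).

1. C_x = 22  [[AB ⟂ BC ⇒ 4x-2y-76=0] ∩ [|C−(18, 8)|²=20]]
2. C_y = 6  [[AB ⟂ BC ⇒ 4x-2y-76=0] ∩ [|C−(18, 8)|²=20]]
   so C = (22, 6)

C = (22, 6)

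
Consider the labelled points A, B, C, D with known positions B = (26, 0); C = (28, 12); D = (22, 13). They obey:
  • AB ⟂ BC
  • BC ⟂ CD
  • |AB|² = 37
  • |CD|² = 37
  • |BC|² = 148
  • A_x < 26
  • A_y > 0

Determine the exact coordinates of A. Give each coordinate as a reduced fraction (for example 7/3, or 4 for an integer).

A = (20, 1)

1. A_x = 20  [[AB ⟂ BC ⇒ -2x-12y+52=0] ∩ [|A−(26, 0)|²=37]]
2. A_y = 1  [[AB ⟂ BC ⇒ -2x-12y+52=0] ∩ [|A−(26, 0)|²=37]]
   so A = (20, 1)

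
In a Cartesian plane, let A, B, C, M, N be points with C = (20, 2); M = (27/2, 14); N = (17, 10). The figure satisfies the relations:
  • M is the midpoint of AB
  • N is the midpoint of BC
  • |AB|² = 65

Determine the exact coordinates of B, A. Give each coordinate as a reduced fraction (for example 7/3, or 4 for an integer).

1. B_x = 14  [B = 2·N−C = 2·(17, 10)−(20, 2)]
2. B_y = 18  [B = 2·N−C = 2·(17, 10)−(20, 2)]
   so B = (14, 18)
3. A_x = 13  [A = 2·M−B = 2·(27/2, 14)−(14, 18)]
4. A_y = 10  [A = 2·M−B = 2·(27/2, 14)−(14, 18)]
   so A = (13, 10)

B = (14, 18)
A = (13, 10)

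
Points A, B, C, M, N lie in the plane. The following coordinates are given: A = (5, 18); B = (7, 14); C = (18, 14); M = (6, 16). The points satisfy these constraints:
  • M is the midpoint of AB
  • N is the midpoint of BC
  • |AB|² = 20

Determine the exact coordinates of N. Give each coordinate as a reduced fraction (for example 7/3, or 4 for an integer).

N = (25/2, 14)

1. N_x = 25/2  [2·N = B+C = (7, 14)+(18, 14)]
2. N_y = 14  [2·N = B+C = (7, 14)+(18, 14)]
   so N = (25/2, 14)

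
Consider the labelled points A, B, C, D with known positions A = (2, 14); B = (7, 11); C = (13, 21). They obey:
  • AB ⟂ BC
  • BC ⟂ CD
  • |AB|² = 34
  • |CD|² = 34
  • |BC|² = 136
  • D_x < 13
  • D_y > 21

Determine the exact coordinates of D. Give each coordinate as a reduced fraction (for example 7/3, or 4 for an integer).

D = (8, 24)

1. D_x = 8  [[BC ⟂ CD ⇒ 6x+10y-288=0] ∩ [|D−(13, 21)|²=34]]
2. D_y = 24  [[BC ⟂ CD ⇒ 6x+10y-288=0] ∩ [|D−(13, 21)|²=34]]
   so D = (8, 24)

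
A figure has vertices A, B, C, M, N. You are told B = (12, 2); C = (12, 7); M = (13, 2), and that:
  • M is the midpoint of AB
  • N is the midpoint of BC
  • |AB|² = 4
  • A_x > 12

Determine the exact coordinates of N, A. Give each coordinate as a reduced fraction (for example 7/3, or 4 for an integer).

N = (12, 9/2)
A = (14, 2)

1. A_x = 14  [A = 2·M−B = 2·(13, 2)−(12, 2)]
2. A_y = 2  [A = 2·M−B = 2·(13, 2)−(12, 2)]
   so A = (14, 2)
3. N_x = 12  [2·N = B+C = (12, 2)+(12, 7)]
4. N_y = 9/2  [2·N = B+C = (12, 2)+(12, 7)]
   so N = (12, 9/2)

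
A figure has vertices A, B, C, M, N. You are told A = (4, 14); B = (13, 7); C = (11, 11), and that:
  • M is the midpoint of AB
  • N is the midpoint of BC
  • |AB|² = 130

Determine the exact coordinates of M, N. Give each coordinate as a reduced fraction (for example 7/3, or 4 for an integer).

M = (17/2, 21/2)
N = (12, 9)

1. M_x = 17/2  [2·M = A+B = (4, 14)+(13, 7)]
2. M_y = 21/2  [2·M = A+B = (4, 14)+(13, 7)]
   so M = (17/2, 21/2)
3. N_x = 12  [2·N = B+C = (13, 7)+(11, 11)]
4. N_y = 9  [2·N = B+C = (13, 7)+(11, 11)]
   so N = (12, 9)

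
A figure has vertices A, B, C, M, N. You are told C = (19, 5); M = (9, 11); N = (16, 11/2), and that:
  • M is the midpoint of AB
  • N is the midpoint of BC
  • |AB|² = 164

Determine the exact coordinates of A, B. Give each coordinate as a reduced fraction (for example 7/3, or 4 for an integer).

A = (5, 16)
B = (13, 6)

1. B_x = 13  [B = 2·N−C = 2·(16, 11/2)−(19, 5)]
2. B_y = 6  [B = 2·N−C = 2·(16, 11/2)−(19, 5)]
   so B = (13, 6)
3. A_x = 5  [A = 2·M−B = 2·(9, 11)−(13, 6)]
4. A_y = 16  [A = 2·M−B = 2·(9, 11)−(13, 6)]
   so A = (5, 16)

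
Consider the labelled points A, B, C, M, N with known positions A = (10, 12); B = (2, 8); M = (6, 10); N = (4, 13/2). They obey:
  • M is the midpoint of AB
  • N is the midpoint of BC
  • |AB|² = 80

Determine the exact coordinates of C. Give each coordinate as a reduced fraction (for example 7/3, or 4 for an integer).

1. C_x = 6  [C = 2·N−B = 2·(4, 13/2)−(2, 8)]
2. C_y = 5  [C = 2·N−B = 2·(4, 13/2)−(2, 8)]
   so C = (6, 5)

C = (6, 5)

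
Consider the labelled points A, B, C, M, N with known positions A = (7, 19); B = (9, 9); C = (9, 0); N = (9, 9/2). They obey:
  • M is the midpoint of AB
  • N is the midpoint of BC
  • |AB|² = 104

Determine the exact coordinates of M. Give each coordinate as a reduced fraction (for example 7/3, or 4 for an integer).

M = (8, 14)

1. M_x = 8  [2·M = A+B = (7, 19)+(9, 9)]
2. M_y = 14  [2·M = A+B = (7, 19)+(9, 9)]
   so M = (8, 14)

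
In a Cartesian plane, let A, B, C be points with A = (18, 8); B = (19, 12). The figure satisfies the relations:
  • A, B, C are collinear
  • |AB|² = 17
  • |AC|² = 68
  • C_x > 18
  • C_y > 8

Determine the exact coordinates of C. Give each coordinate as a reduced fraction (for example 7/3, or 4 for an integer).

1. C_x = 20  [[A, B, C are collinear ⇒ -4x+1y+64=0] ∩ [|C−(18, 8)|²=68]]
2. C_y = 16  [[A, B, C are collinear ⇒ -4x+1y+64=0] ∩ [|C−(18, 8)|²=68]]
   so C = (20, 16)

C = (20, 16)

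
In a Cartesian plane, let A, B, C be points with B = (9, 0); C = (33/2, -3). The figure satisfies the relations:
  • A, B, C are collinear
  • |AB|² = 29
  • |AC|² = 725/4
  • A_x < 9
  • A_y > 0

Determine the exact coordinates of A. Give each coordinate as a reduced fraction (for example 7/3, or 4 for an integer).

1. A_x = 4  [[A, B, C are collinear ⇒ 3x+15/2y-27=0] ∩ [|A−(9, 0)|²=29]]
2. A_y = 2  [[A, B, C are collinear ⇒ 3x+15/2y-27=0] ∩ [|A−(9, 0)|²=29]]
   so A = (4, 2)

A = (4, 2)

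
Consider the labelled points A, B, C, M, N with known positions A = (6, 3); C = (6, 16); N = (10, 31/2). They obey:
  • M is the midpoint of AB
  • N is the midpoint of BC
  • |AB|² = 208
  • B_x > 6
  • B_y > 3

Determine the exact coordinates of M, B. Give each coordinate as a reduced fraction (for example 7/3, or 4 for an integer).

M = (10, 9)
B = (14, 15)

1. B_x = 14  [B = 2·N−C = 2·(10, 31/2)−(6, 16)]
2. B_y = 15  [B = 2·N−C = 2·(10, 31/2)−(6, 16)]
   so B = (14, 15)
3. M_x = 10  [2·M = A+B = (6, 3)+(14, 15)]
4. M_y = 9  [2·M = A+B = (6, 3)+(14, 15)]
   so M = (10, 9)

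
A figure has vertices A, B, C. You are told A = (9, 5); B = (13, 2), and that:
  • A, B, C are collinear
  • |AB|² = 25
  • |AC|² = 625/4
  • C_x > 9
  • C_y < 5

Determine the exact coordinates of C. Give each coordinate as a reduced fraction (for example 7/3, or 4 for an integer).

1. C_x = 19  [[A, B, C are collinear ⇒ 3x+4y-47=0] ∩ [|C−(9, 5)|²=625/4]]
2. C_y = -5/2  [[A, B, C are collinear ⇒ 3x+4y-47=0] ∩ [|C−(9, 5)|²=625/4]]
   so C = (19, -5/2)

C = (19, -5/2)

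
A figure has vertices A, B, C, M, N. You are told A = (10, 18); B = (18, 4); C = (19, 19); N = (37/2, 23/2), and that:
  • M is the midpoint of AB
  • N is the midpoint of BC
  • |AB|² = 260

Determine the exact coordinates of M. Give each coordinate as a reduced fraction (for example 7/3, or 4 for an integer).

M = (14, 11)

1. M_x = 14  [2·M = A+B = (10, 18)+(18, 4)]
2. M_y = 11  [2·M = A+B = (10, 18)+(18, 4)]
   so M = (14, 11)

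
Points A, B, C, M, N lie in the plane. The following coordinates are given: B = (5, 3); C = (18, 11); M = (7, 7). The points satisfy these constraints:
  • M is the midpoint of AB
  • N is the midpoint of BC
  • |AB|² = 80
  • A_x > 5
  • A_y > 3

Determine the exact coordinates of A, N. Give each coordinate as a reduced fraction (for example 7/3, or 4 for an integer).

1. A_x = 9  [A = 2·M−B = 2·(7, 7)−(5, 3)]
2. A_y = 11  [A = 2·M−B = 2·(7, 7)−(5, 3)]
   so A = (9, 11)
3. N_x = 23/2  [2·N = B+C = (5, 3)+(18, 11)]
4. N_y = 7  [2·N = B+C = (5, 3)+(18, 11)]
   so N = (23/2, 7)

A = (9, 11)
N = (23/2, 7)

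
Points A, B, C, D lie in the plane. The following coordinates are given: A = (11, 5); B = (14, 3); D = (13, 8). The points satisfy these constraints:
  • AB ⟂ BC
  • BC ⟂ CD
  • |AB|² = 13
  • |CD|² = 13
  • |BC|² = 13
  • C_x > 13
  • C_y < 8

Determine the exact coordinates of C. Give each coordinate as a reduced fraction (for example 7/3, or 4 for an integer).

1. C_x = 16  [[AB ⟂ BC ⇒ 3x-2y-36=0] ∩ [|C−(13, 8)|²=13]]
2. C_y = 6  [[AB ⟂ BC ⇒ 3x-2y-36=0] ∩ [|C−(13, 8)|²=13]]
   so C = (16, 6)

C = (16, 6)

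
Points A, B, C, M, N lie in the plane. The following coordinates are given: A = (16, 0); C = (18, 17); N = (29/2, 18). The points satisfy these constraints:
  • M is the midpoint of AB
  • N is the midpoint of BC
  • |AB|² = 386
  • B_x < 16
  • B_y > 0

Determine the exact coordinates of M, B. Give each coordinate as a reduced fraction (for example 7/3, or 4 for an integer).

1. B_x = 11  [B = 2·N−C = 2·(29/2, 18)−(18, 17)]
2. B_y = 19  [B = 2·N−C = 2·(29/2, 18)−(18, 17)]
   so B = (11, 19)
3. M_x = 27/2  [2·M = A+B = (16, 0)+(11, 19)]
4. M_y = 19/2  [2·M = A+B = (16, 0)+(11, 19)]
   so M = (27/2, 19/2)

M = (27/2, 19/2)
B = (11, 19)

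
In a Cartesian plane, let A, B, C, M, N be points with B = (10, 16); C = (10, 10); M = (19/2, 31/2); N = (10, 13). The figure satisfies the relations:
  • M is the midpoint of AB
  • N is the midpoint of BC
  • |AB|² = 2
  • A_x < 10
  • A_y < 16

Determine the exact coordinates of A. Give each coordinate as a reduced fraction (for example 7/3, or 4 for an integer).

1. A_x = 9  [A = 2·M−B = 2·(19/2, 31/2)−(10, 16)]
2. A_y = 15  [A = 2·M−B = 2·(19/2, 31/2)−(10, 16)]
   so A = (9, 15)

A = (9, 15)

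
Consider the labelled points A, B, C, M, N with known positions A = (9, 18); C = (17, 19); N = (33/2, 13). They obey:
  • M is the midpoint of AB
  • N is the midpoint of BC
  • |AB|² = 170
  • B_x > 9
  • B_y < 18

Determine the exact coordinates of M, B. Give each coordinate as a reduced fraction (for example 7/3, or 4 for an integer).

M = (25/2, 25/2)
B = (16, 7)

1. B_x = 16  [B = 2·N−C = 2·(33/2, 13)−(17, 19)]
2. B_y = 7  [B = 2·N−C = 2·(33/2, 13)−(17, 19)]
   so B = (16, 7)
3. M_x = 25/2  [2·M = A+B = (9, 18)+(16, 7)]
4. M_y = 25/2  [2·M = A+B = (9, 18)+(16, 7)]
   so M = (25/2, 25/2)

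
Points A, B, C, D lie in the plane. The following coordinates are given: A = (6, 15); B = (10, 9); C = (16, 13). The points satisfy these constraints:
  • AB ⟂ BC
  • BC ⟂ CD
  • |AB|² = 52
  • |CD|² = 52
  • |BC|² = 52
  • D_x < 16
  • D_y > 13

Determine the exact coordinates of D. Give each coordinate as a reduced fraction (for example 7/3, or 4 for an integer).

D = (12, 19)

1. D_x = 12  [[BC ⟂ CD ⇒ 6x+4y-148=0] ∩ [|D−(16, 13)|²=52]]
2. D_y = 19  [[BC ⟂ CD ⇒ 6x+4y-148=0] ∩ [|D−(16, 13)|²=52]]
   so D = (12, 19)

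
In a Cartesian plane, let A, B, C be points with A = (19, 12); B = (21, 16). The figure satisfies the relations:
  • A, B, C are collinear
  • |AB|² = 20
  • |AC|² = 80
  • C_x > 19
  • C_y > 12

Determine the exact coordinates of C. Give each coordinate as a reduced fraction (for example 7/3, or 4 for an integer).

C = (23, 20)

1. C_x = 23  [[A, B, C are collinear ⇒ -4x+2y+52=0] ∩ [|C−(19, 12)|²=80]]
2. C_y = 20  [[A, B, C are collinear ⇒ -4x+2y+52=0] ∩ [|C−(19, 12)|²=80]]
   so C = (23, 20)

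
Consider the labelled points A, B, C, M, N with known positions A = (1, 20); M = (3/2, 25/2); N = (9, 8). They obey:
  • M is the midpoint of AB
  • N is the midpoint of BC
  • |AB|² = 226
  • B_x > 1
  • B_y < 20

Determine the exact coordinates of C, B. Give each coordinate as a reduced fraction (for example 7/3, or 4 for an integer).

C = (16, 11)
B = (2, 5)

1. B_x = 2  [B = 2·M−A = 2·(3/2, 25/2)−(1, 20)]
2. B_y = 5  [B = 2·M−A = 2·(3/2, 25/2)−(1, 20)]
   so B = (2, 5)
3. C_x = 16  [C = 2·N−B = 2·(9, 8)−(2, 5)]
4. C_y = 11  [C = 2·N−B = 2·(9, 8)−(2, 5)]
   so C = (16, 11)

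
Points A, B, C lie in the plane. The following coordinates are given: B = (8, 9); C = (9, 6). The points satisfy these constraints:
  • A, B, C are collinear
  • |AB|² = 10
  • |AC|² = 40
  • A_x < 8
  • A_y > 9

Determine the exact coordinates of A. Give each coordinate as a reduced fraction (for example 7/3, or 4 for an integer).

A = (7, 12)

1. A_x = 7  [[A, B, C are collinear ⇒ 3x+1y-33=0] ∩ [|A−(8, 9)|²=10]]
2. A_y = 12  [[A, B, C are collinear ⇒ 3x+1y-33=0] ∩ [|A−(8, 9)|²=10]]
   so A = (7, 12)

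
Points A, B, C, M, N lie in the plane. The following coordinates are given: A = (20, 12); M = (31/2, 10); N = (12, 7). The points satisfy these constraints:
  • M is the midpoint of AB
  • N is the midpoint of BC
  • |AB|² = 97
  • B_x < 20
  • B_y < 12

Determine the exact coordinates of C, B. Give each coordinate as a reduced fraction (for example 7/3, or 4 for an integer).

1. B_x = 11  [B = 2·M−A = 2·(31/2, 10)−(20, 12)]
2. B_y = 8  [B = 2·M−A = 2·(31/2, 10)−(20, 12)]
   so B = (11, 8)
3. C_x = 13  [C = 2·N−B = 2·(12, 7)−(11, 8)]
4. C_y = 6  [C = 2·N−B = 2·(12, 7)−(11, 8)]
   so C = (13, 6)

C = (13, 6)
B = (11, 8)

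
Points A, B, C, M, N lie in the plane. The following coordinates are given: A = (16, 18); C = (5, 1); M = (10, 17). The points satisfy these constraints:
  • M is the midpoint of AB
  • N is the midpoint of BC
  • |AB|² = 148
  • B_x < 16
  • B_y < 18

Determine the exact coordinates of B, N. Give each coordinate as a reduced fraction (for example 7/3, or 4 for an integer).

1. B_x = 4  [B = 2·M−A = 2·(10, 17)−(16, 18)]
2. B_y = 16  [B = 2·M−A = 2·(10, 17)−(16, 18)]
   so B = (4, 16)
3. N_x = 9/2  [2·N = B+C = (4, 16)+(5, 1)]
4. N_y = 17/2  [2·N = B+C = (4, 16)+(5, 1)]
   so N = (9/2, 17/2)

B = (4, 16)
N = (9/2, 17/2)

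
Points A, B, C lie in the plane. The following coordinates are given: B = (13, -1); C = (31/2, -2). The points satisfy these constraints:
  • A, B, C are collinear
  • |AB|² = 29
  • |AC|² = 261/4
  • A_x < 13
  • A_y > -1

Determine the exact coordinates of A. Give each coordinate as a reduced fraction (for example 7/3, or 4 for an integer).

1. A_x = 8  [[A, B, C are collinear ⇒ 1x+5/2y-21/2=0] ∩ [|A−(13, -1)|²=29]]
2. A_y = 1  [[A, B, C are collinear ⇒ 1x+5/2y-21/2=0] ∩ [|A−(13, -1)|²=29]]
   so A = (8, 1)

A = (8, 1)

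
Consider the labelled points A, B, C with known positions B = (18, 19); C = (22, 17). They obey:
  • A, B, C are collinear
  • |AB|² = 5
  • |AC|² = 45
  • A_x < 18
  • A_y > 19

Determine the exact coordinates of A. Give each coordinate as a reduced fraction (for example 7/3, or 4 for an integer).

1. A_x = 16  [[A, B, C are collinear ⇒ 2x+4y-112=0] ∩ [|A−(18, 19)|²=5]]
2. A_y = 20  [[A, B, C are collinear ⇒ 2x+4y-112=0] ∩ [|A−(18, 19)|²=5]]
   so A = (16, 20)

A = (16, 20)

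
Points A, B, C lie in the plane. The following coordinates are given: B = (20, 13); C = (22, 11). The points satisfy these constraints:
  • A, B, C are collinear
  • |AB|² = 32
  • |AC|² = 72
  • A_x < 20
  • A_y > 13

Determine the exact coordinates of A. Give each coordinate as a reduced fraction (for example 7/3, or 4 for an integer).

1. A_x = 16  [[A, B, C are collinear ⇒ 2x+2y-66=0] ∩ [|A−(20, 13)|²=32]]
2. A_y = 17  [[A, B, C are collinear ⇒ 2x+2y-66=0] ∩ [|A−(20, 13)|²=32]]
   so A = (16, 17)

A = (16, 17)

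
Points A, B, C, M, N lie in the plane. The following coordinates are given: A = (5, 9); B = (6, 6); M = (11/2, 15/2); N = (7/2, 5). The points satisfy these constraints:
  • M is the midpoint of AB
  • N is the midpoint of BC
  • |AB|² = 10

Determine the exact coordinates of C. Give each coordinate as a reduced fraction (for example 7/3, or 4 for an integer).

C = (1, 4)

1. C_x = 1  [C = 2·N−B = 2·(7/2, 5)−(6, 6)]
2. C_y = 4  [C = 2·N−B = 2·(7/2, 5)−(6, 6)]
   so C = (1, 4)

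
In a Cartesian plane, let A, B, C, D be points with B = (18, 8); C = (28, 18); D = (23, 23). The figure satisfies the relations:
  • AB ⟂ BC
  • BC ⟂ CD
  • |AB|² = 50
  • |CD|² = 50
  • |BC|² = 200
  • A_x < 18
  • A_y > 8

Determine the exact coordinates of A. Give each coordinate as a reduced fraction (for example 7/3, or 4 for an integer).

1. A_x = 13  [[AB ⟂ BC ⇒ -10x-10y+260=0] ∩ [|A−(18, 8)|²=50]]
2. A_y = 13  [[AB ⟂ BC ⇒ -10x-10y+260=0] ∩ [|A−(18, 8)|²=50]]
   so A = (13, 13)

A = (13, 13)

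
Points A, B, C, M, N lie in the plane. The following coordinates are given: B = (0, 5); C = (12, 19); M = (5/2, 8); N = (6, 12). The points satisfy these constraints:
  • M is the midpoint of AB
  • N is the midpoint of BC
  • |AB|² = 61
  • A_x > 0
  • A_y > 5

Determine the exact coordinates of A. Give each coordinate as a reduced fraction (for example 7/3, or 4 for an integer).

1. A_x = 5  [A = 2·M−B = 2·(5/2, 8)−(0, 5)]
2. A_y = 11  [A = 2·M−B = 2·(5/2, 8)−(0, 5)]
   so A = (5, 11)

A = (5, 11)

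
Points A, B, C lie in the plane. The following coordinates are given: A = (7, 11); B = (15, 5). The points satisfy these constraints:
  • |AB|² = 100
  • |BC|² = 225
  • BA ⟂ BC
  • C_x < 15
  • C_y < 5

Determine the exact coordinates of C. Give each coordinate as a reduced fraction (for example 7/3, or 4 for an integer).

C = (6, -7)

1. C_x = 6  [[BA ⟂ BC ⇒ -8x+6y+90=0] ∩ [|C−(15, 5)|²=225]]
2. C_y = -7  [[BA ⟂ BC ⇒ -8x+6y+90=0] ∩ [|C−(15, 5)|²=225]]
   so C = (6, -7)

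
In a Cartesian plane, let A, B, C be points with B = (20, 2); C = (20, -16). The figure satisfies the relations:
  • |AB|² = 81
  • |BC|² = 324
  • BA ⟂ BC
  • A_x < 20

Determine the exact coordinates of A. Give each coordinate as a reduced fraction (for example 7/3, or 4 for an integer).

A = (11, 2)

1. A_x = 11  [[BA ⟂ BC ⇒ -18y+36=0] ∩ [|A−(20, 2)|²=81]]
2. A_y = 2  [[BA ⟂ BC ⇒ -18y+36=0] ∩ [|A−(20, 2)|²=81]]
   so A = (11, 2)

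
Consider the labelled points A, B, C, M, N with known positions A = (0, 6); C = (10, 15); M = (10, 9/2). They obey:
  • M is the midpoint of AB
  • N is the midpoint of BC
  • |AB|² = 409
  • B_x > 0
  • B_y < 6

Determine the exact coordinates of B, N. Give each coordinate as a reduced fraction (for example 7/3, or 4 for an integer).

1. B_x = 20  [B = 2·M−A = 2·(10, 9/2)−(0, 6)]
2. B_y = 3  [B = 2·M−A = 2·(10, 9/2)−(0, 6)]
   so B = (20, 3)
3. N_x = 15  [2·N = B+C = (20, 3)+(10, 15)]
4. N_y = 9  [2·N = B+C = (20, 3)+(10, 15)]
   so N = (15, 9)

B = (20, 3)
N = (15, 9)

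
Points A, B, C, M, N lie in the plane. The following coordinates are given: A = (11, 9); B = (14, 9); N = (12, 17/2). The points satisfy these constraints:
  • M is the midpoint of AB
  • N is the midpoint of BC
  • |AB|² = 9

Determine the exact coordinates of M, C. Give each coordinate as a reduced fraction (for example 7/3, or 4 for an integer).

1. M_x = 25/2  [2·M = A+B = (11, 9)+(14, 9)]
2. M_y = 9  [2·M = A+B = (11, 9)+(14, 9)]
   so M = (25/2, 9)
3. C_x = 10  [C = 2·N−B = 2·(12, 17/2)−(14, 9)]
4. C_y = 8  [C = 2·N−B = 2·(12, 17/2)−(14, 9)]
   so C = (10, 8)

M = (25/2, 9)
C = (10, 8)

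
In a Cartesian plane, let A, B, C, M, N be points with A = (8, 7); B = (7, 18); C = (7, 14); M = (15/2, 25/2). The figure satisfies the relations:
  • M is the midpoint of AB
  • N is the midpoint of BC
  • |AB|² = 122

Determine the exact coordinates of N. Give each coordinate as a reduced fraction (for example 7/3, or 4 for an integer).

N = (7, 16)

1. N_x = 7  [2·N = B+C = (7, 18)+(7, 14)]
2. N_y = 16  [2·N = B+C = (7, 18)+(7, 14)]
   so N = (7, 16)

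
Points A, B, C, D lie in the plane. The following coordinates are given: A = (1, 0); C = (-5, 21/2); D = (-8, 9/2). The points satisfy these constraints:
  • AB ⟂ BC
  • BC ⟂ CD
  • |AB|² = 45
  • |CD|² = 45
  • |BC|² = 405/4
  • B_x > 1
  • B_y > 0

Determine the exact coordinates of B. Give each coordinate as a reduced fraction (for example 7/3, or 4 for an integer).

1. B_x = 4  [[BC ⟂ CD ⇒ 3x+6y-48=0] ∩ [|B−(1, 0)|²=45]]
2. B_y = 6  [[BC ⟂ CD ⇒ 3x+6y-48=0] ∩ [|B−(1, 0)|²=45]]
   so B = (4, 6)

B = (4, 6)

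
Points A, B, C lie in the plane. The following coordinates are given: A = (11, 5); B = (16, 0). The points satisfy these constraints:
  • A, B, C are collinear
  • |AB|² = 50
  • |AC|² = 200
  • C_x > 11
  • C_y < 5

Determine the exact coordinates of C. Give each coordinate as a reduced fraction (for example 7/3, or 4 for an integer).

C = (21, -5)

1. C_x = 21  [[A, B, C are collinear ⇒ 5x+5y-80=0] ∩ [|C−(11, 5)|²=200]]
2. C_y = -5  [[A, B, C are collinear ⇒ 5x+5y-80=0] ∩ [|C−(11, 5)|²=200]]
   so C = (21, -5)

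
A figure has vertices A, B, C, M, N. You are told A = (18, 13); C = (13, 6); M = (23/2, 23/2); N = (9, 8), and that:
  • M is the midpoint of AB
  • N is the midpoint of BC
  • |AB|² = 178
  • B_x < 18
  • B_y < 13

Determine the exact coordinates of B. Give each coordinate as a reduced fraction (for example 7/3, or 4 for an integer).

1. B_x = 5  [B = 2·M−A = 2·(23/2, 23/2)−(18, 13)]
2. B_y = 10  [B = 2·M−A = 2·(23/2, 23/2)−(18, 13)]
   so B = (5, 10)

B = (5, 10)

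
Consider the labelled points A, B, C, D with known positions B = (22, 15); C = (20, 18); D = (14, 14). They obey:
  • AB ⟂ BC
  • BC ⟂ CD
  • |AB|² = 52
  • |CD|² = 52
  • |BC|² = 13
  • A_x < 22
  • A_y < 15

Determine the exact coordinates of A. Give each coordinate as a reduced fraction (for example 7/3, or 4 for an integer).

1. A_x = 16  [[AB ⟂ BC ⇒ 2x-3y+1=0] ∩ [|A−(22, 15)|²=52]]
2. A_y = 11  [[AB ⟂ BC ⇒ 2x-3y+1=0] ∩ [|A−(22, 15)|²=52]]
   so A = (16, 11)

A = (16, 11)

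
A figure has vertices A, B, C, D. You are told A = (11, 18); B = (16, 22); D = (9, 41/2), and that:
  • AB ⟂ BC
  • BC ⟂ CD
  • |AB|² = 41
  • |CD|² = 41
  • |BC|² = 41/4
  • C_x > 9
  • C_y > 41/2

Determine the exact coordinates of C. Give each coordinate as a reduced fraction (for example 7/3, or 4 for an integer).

C = (14, 49/2)

1. C_x = 14  [[AB ⟂ BC ⇒ 5x+4y-168=0] ∩ [|C−(9, 41/2)|²=41]]
2. C_y = 49/2  [[AB ⟂ BC ⇒ 5x+4y-168=0] ∩ [|C−(9, 41/2)|²=41]]
   so C = (14, 49/2)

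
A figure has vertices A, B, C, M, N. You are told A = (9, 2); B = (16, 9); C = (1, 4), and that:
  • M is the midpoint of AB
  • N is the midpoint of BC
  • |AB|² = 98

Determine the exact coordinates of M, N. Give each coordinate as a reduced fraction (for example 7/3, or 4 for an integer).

1. M_x = 25/2  [2·M = A+B = (9, 2)+(16, 9)]
2. M_y = 11/2  [2·M = A+B = (9, 2)+(16, 9)]
   so M = (25/2, 11/2)
3. N_x = 17/2  [2·N = B+C = (16, 9)+(1, 4)]
4. N_y = 13/2  [2·N = B+C = (16, 9)+(1, 4)]
   so N = (17/2, 13/2)

M = (25/2, 11/2)
N = (17/2, 13/2)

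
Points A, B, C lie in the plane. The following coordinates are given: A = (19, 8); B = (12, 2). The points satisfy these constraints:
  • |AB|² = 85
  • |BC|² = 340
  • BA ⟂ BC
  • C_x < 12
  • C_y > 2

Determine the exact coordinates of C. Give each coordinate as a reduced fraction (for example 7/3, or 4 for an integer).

C = (0, 16)

1. C_x = 0  [[BA ⟂ BC ⇒ 7x+6y-96=0] ∩ [|C−(12, 2)|²=340]]
2. C_y = 16  [[BA ⟂ BC ⇒ 7x+6y-96=0] ∩ [|C−(12, 2)|²=340]]
   so C = (0, 16)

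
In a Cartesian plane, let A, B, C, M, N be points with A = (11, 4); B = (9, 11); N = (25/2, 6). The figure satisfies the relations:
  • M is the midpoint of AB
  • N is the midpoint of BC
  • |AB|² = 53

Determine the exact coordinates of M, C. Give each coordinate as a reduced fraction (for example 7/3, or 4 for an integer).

1. M_x = 10  [2·M = A+B = (11, 4)+(9, 11)]
2. M_y = 15/2  [2·M = A+B = (11, 4)+(9, 11)]
   so M = (10, 15/2)
3. C_x = 16  [C = 2·N−B = 2·(25/2, 6)−(9, 11)]
4. C_y = 1  [C = 2·N−B = 2·(25/2, 6)−(9, 11)]
   so C = (16, 1)

M = (10, 15/2)
C = (16, 1)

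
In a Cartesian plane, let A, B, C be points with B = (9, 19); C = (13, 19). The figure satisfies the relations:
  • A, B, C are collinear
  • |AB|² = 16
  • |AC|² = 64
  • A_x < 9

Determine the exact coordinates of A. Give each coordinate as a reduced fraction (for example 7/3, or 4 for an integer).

1. A_x = 5  [[A, B, C are collinear ⇒ 4y-76=0] ∩ [|A−(9, 19)|²=16]]
2. A_y = 19  [[A, B, C are collinear ⇒ 4y-76=0] ∩ [|A−(9, 19)|²=16]]
   so A = (5, 19)

A = (5, 19)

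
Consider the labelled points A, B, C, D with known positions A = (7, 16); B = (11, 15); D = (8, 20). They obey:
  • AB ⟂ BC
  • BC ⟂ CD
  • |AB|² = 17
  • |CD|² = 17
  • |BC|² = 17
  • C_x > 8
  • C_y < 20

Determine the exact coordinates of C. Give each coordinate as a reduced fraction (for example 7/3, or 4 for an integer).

C = (12, 19)

1. C_x = 12  [[AB ⟂ BC ⇒ 4x-1y-29=0] ∩ [|C−(8, 20)|²=17]]
2. C_y = 19  [[AB ⟂ BC ⇒ 4x-1y-29=0] ∩ [|C−(8, 20)|²=17]]
   so C = (12, 19)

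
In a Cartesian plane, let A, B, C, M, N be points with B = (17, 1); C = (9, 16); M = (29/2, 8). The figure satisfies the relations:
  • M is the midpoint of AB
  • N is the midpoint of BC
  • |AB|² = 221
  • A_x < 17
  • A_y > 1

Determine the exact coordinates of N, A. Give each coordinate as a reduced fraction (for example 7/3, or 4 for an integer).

1. A_x = 12  [A = 2·M−B = 2·(29/2, 8)−(17, 1)]
2. A_y = 15  [A = 2·M−B = 2·(29/2, 8)−(17, 1)]
   so A = (12, 15)
3. N_x = 13  [2·N = B+C = (17, 1)+(9, 16)]
4. N_y = 17/2  [2·N = B+C = (17, 1)+(9, 16)]
   so N = (13, 17/2)

N = (13, 17/2)
A = (12, 15)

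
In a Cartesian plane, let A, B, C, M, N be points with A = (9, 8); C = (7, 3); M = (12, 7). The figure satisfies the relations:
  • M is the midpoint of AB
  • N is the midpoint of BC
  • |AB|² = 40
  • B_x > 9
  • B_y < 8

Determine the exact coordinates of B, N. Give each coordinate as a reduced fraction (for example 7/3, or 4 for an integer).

B = (15, 6)
N = (11, 9/2)

1. B_x = 15  [B = 2·M−A = 2·(12, 7)−(9, 8)]
2. B_y = 6  [B = 2·M−A = 2·(12, 7)−(9, 8)]
   so B = (15, 6)
3. N_x = 11  [2·N = B+C = (15, 6)+(7, 3)]
4. N_y = 9/2  [2·N = B+C = (15, 6)+(7, 3)]
   so N = (11, 9/2)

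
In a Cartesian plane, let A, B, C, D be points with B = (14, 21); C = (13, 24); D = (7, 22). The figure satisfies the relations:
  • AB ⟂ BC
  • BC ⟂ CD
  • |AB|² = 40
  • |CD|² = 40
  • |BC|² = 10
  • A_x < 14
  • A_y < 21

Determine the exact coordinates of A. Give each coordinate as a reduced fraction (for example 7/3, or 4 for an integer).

1. A_x = 8  [[AB ⟂ BC ⇒ 1x-3y+49=0] ∩ [|A−(14, 21)|²=40]]
2. A_y = 19  [[AB ⟂ BC ⇒ 1x-3y+49=0] ∩ [|A−(14, 21)|²=40]]
   so A = (8, 19)

A = (8, 19)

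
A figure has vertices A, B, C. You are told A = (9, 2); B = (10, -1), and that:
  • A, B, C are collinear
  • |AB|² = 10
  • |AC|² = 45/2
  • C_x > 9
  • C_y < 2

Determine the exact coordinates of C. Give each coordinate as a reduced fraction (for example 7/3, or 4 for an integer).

1. C_x = 21/2  [[A, B, C are collinear ⇒ 3x+1y-29=0] ∩ [|C−(9, 2)|²=45/2]]
2. C_y = -5/2  [[A, B, C are collinear ⇒ 3x+1y-29=0] ∩ [|C−(9, 2)|²=45/2]]
   so C = (21/2, -5/2)

C = (21/2, -5/2)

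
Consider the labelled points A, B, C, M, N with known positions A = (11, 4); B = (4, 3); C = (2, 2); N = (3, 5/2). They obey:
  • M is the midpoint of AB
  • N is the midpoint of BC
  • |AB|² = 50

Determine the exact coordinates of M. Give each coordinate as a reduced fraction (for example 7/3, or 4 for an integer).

1. M_x = 15/2  [2·M = A+B = (11, 4)+(4, 3)]
2. M_y = 7/2  [2·M = A+B = (11, 4)+(4, 3)]
   so M = (15/2, 7/2)

M = (15/2, 7/2)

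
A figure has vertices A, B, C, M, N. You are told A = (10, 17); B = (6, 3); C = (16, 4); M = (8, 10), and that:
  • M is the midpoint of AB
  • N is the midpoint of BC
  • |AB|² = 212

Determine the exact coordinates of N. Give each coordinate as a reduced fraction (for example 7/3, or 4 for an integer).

1. N_x = 11  [2·N = B+C = (6, 3)+(16, 4)]
2. N_y = 7/2  [2·N = B+C = (6, 3)+(16, 4)]
   so N = (11, 7/2)

N = (11, 7/2)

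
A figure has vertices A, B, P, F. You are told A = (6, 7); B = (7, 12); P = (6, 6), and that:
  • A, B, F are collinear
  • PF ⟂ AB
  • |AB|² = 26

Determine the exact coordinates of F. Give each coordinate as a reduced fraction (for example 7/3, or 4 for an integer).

F = (151/26, 157/26)

1. F_x = 151/26  [[A, B, F are collinear ⇒ -5x+1y+23=0] ∩ [PF ⟂ AB ⇒ 1x+5y-36=0]]
2. F_y = 157/26  [[A, B, F are collinear ⇒ -5x+1y+23=0] ∩ [PF ⟂ AB ⇒ 1x+5y-36=0]]
   so F = (151/26, 157/26)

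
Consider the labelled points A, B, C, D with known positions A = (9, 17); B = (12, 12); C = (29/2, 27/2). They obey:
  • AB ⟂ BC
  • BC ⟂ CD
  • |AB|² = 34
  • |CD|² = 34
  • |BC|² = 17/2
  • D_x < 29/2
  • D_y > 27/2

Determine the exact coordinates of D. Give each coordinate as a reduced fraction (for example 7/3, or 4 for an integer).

1. D_x = 23/2  [[BC ⟂ CD ⇒ 5/2x+3/2y-113/2=0] ∩ [|D−(29/2, 27/2)|²=34]]
2. D_y = 37/2  [[BC ⟂ CD ⇒ 5/2x+3/2y-113/2=0] ∩ [|D−(29/2, 27/2)|²=34]]
   so D = (23/2, 37/2)

D = (23/2, 37/2)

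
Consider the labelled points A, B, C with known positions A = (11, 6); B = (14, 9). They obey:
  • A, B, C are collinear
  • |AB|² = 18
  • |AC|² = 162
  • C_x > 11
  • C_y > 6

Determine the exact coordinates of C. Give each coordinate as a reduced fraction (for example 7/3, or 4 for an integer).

C = (20, 15)

1. C_x = 20  [[A, B, C are collinear ⇒ -3x+3y+15=0] ∩ [|C−(11, 6)|²=162]]
2. C_y = 15  [[A, B, C are collinear ⇒ -3x+3y+15=0] ∩ [|C−(11, 6)|²=162]]
   so C = (20, 15)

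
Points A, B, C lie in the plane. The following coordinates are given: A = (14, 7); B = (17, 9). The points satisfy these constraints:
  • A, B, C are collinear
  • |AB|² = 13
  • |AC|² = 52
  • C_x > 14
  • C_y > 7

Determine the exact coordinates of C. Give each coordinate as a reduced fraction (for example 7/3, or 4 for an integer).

1. C_x = 20  [[A, B, C are collinear ⇒ -2x+3y+7=0] ∩ [|C−(14, 7)|²=52]]
2. C_y = 11  [[A, B, C are collinear ⇒ -2x+3y+7=0] ∩ [|C−(14, 7)|²=52]]
   so C = (20, 11)

C = (20, 11)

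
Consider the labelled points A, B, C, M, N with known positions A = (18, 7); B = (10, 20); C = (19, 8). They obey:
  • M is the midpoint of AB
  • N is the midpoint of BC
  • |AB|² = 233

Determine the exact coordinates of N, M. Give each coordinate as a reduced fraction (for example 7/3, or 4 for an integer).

N = (29/2, 14)
M = (14, 27/2)

1. M_x = 14  [2·M = A+B = (18, 7)+(10, 20)]
2. M_y = 27/2  [2·M = A+B = (18, 7)+(10, 20)]
   so M = (14, 27/2)
3. N_x = 29/2  [2·N = B+C = (10, 20)+(19, 8)]
4. N_y = 14  [2·N = B+C = (10, 20)+(19, 8)]
   so N = (29/2, 14)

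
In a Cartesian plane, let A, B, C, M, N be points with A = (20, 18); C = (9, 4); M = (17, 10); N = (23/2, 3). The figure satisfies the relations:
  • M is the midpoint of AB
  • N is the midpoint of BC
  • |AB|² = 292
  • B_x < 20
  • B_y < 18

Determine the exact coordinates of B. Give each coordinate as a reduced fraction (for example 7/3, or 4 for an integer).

1. B_x = 14  [B = 2·M−A = 2·(17, 10)−(20, 18)]
2. B_y = 2  [B = 2·M−A = 2·(17, 10)−(20, 18)]
   so B = (14, 2)

B = (14, 2)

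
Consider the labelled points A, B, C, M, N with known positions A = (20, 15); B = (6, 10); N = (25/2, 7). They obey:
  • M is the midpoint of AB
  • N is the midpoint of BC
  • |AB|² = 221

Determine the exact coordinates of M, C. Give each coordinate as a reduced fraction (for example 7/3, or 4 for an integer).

M = (13, 25/2)
C = (19, 4)

1. M_x = 13  [2·M = A+B = (20, 15)+(6, 10)]
2. M_y = 25/2  [2·M = A+B = (20, 15)+(6, 10)]
   so M = (13, 25/2)
3. C_x = 19  [C = 2·N−B = 2·(25/2, 7)−(6, 10)]
4. C_y = 4  [C = 2·N−B = 2·(25/2, 7)−(6, 10)]
   so C = (19, 4)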